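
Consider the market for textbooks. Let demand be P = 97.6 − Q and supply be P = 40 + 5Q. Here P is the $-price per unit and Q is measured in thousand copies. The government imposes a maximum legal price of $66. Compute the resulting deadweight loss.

$58.08 thousand

Competitive equilibrium: 97.6 − Q = 40 + 5Q → Q* = 9.6, P* = 88.
At the ceiling P = 66, quantity supplied = (66 − 40)/5 = 5.2.
Willingness to pay at Q' = 5.2: 97.6 − 1·5.2 = 92.4.
ΔQ = 9.6 − 5.2 = 4.4; wedge = 92.4 − 66 = 26.4.
Deadweight loss = ½ × 4.4 × 26.4 = $58.08 thousand.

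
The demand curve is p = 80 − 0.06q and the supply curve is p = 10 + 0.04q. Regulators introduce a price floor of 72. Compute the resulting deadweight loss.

Competitive equilibrium: 80 − 0.06q = 10 + 0.04q → q* = 700, p* = 38.
At the floor p = 72, quantity demanded = (80 − 72)/0.06 = 133.33333.
Sellers' marginal cost at q' = 133.33333: 10 + 0.04·133.33333 = 15.33333.
Δq = 700 − 133.33333 = 566.66667; wedge = 72 − 15.33333 = 56.66667.
Welfare loss = ½ × 566.66667 × 56.66667 = 16055.56.

16055.56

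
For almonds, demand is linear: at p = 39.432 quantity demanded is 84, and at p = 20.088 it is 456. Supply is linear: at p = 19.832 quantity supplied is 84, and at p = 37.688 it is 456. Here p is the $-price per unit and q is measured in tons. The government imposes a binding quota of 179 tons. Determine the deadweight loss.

$510.05

Demand slope = (20.088 − 39.432)/(456 − 84) = −0.052, so p = 43.8 − 0.052q.
Supply slope = (37.688 − 19.832)/(456 − 84) = 0.048, so p = 15.8 + 0.048q.
Competitive equilibrium: 43.8 − 0.052q = 15.8 + 0.048q → q* = 280, p* = 29.24.
At q = 179: demand price = 43.8 − 0.052·179 = 34.492; supply price = 15.8 + 0.048·179 = 24.392.
Δq = 280 − 179 = 101; wedge = 34.492 − 24.392 = 10.1.
DWL = ½ × 101 × 10.1 = $510.05.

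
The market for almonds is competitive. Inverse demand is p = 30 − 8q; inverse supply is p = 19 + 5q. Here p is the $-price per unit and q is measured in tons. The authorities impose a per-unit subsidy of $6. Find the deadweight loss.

Competitive equilibrium: 30 − 8q = 19 + 5q → q* = 0.8462, p* = 23.2308.
The subsidy lowers effective supply by 6: p = 13 + 5q.
New quantity: 30 − 8q = 13 + 5q → q' = 1.3077.
Overproduction Δq = 1.3077 − 0.8462 = 0.4615; wedge = subsidy = 6.
Deadweight loss = ½ × 0.4615 × 6 = $1.38.

$1.38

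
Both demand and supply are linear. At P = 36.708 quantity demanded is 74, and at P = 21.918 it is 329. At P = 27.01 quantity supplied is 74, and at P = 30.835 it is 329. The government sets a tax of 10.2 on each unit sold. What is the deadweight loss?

712.60

Demand slope = (21.918 − 36.708)/(329 − 74) = −0.058, so P = 41 − 0.058Q.
Supply slope = (30.835 − 27.01)/(329 − 74) = 0.015, so P = 25.9 + 0.015Q.
Competitive equilibrium: 41 − 0.058Q = 25.9 + 0.015Q → Q* = 206.8493, P* = 29.0027.
With the tax, the buyer price exceeds the seller price by 10.2: (41 − 0.058Q) − (25.9 + 0.015Q) = 10.2 → Q' = 67.1233.
ΔQ = 206.8493 − 67.1233 = 139.726; the wedge equals the tax, 10.2.
DWL = ½ × 139.726 × 10.2 = 712.60.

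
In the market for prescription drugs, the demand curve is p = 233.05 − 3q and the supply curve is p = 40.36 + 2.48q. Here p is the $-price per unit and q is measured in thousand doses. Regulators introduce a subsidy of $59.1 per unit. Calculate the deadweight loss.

Competitive equilibrium: 233.05 − 3q = 40.36 + 2.48q → q* = 35.1624, p* = 127.5628.
The subsidy lowers effective supply by 59.1: p = 2.48q − 18.74.
New quantity: 233.05 − 3q = 2.48q − 18.74 → q' = 45.9471.
Overproduction Δq = 45.9471 − 35.1624 = 10.7847; wedge = subsidy = 59.1.
Welfare loss = ½ × 10.7847 × 59.1 = $318.69 thousand.

$318.69 thousand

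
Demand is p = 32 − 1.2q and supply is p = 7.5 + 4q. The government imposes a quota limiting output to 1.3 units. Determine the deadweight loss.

30.26

Competitive equilibrium: 32 − 1.2q = 7.5 + 4q → q* = 4.7115, p* = 26.3462.
At q = 1.3: demand price = 32 − 1.2·1.3 = 30.44; supply price = 7.5 + 4·1.3 = 12.7.
Δq = 4.7115 − 1.3 = 3.4115; wedge = 30.44 − 12.7 = 17.74.
Deadweight loss = ½ × 3.4115 × 17.74 = 30.26.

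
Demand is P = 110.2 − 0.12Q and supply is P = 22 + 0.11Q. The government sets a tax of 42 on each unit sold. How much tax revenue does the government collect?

8436.52

Competitive equilibrium: 110.2 − 0.12Q = 22 + 0.11Q → Q* = 383.4783, P* = 64.1826.
With the tax, the buyer price exceeds the seller price by 42: (110.2 − 0.12Q) − (22 + 0.11Q) = 42 → Q' = 200.8696.
Tax revenue = 42 × 200.8696 = 8436.52.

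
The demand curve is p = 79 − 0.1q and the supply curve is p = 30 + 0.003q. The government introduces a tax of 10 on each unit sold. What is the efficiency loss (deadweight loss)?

Competitive equilibrium: 79 − 0.1q = 30 + 0.003q → q* = 475.7282, p* = 31.4272.
With the tax, the buyer price exceeds the seller price by 10: (79 − 0.1q) − (30 + 0.003q) = 10 → q' = 378.6408.
Δq = 475.7282 − 378.6408 = 97.0874; the wedge equals the tax, 10.
Deadweight loss = ½ × 97.0874 × 10 = 485.44.

485.44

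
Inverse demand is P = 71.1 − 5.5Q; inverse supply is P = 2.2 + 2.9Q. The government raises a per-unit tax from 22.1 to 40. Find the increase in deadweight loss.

66.17

Competitive equilibrium: 71.1 − 5.5Q = 2.2 + 2.9Q → Q* = 8.2024, P* = 25.9869.
For a per-unit tax t: ΔQ = t/8.4, so DWL = ½·t·(t/8.4) = t²/16.8.
At t = 22.1: DWL = 29.072. At t = 40: DWL = 95.238.
Increase = 95.238 − 29.072 = 66.17.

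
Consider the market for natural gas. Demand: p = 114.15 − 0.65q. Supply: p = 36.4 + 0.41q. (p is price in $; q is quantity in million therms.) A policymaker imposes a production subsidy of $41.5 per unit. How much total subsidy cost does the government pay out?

$4668.75 million

Competitive equilibrium: 114.15 − 0.65q = 36.4 + 0.41q → q* = 73.3491, p* = 66.4731.
The subsidy lowers effective supply by 41.5: p = 0.41q − 5.1.
New quantity: 114.15 − 0.65q = 0.41q − 5.1 → q' = 112.5.
Total subsidy cost = 41.5 × 112.5 = $4668.75 million.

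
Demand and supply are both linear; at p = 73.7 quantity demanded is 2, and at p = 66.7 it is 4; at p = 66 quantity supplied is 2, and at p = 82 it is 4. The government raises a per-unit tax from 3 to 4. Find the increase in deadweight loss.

Demand slope = (66.7 − 73.7)/(4 − 2) = −3.5, so p = 80.7 − 3.5q.
Supply slope = (82 − 66)/(4 − 2) = 8, so p = 50 + 8q.
Competitive equilibrium: 80.7 − 3.5q = 50 + 8q → q* = 2.6696, p* = 71.3565.
For a per-unit tax t: Δq = t/11.5, so DWL = ½·t·(t/11.5) = t²/23.
At t = 3: DWL = 0.3913. At t = 4: DWL = 0.6957.
Increase = 0.6957 − 0.3913 = 0.30.

0.30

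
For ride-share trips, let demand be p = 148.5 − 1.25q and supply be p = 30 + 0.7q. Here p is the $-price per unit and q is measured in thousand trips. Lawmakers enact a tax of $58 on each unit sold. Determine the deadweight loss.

$862.56 thousand

Competitive equilibrium: 148.5 − 1.25q = 30 + 0.7q → q* = 60.7692, p* = 72.5385.
With the tax, the buyer price exceeds the seller price by 58: (148.5 − 1.25q) − (30 + 0.7q) = 58 → q' = 31.0256.
Δq = 60.7692 − 31.0256 = 29.7436; the wedge equals the tax, 58.
Deadweight loss = ½ × 29.7436 × 58 = $862.56 thousand.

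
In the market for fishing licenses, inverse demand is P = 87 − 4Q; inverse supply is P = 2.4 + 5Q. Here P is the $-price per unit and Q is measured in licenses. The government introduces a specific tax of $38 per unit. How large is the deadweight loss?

Competitive equilibrium: 87 − 4Q = 2.4 + 5Q → Q* = 9.4, P* = 49.4.
With the tax, the buyer price exceeds the seller price by 38: (87 − 4Q) − (2.4 + 5Q) = 38 → Q' = 5.1778.
ΔQ = 9.4 − 5.1778 = 4.2222; the wedge equals the tax, 38.
Welfare loss = ½ × 4.2222 × 38 = $80.22.

$80.22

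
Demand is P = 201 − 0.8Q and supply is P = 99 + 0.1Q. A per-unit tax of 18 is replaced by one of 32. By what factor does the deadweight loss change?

3.160

Competitive equilibrium: 201 − 0.8Q = 99 + 0.1Q → Q* = 113.3333, P* = 110.3333.
For a per-unit tax t: ΔQ = t/0.9, so DWL = ½·t·(t/0.9) = t²/1.8.
At t = 18: DWL = 180. At t = 32: DWL = 568.889.
Ratio = (32/18)² = 3.160.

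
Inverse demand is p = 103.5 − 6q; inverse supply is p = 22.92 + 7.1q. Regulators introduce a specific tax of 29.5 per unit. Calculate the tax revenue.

Competitive equilibrium: 103.5 − 6q = 22.92 + 7.1q → q* = 6.1511, p* = 66.5931.
With the tax, the buyer price exceeds the seller price by 29.5: (103.5 − 6q) − (22.92 + 7.1q) = 29.5 → q' = 3.8992.
Tax revenue = 29.5 × 3.8992 = 115.03.

115.03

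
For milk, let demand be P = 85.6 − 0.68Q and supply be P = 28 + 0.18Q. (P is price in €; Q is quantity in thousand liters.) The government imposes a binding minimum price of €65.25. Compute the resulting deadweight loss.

Competitive equilibrium: 85.6 − 0.68Q = 28 + 0.18Q → Q* = 66.9767, P* = 40.0558.
At the floor P = 65.25, quantity demanded = (85.6 − 65.25)/0.68 = 29.9265.
Sellers' marginal cost at Q' = 29.9265: 28 + 0.18·29.9265 = 33.3868.
ΔQ = 66.9767 − 29.9265 = 37.0502; wedge = 65.25 − 33.3868 = 31.8632.
The triangle = ½ × 37.0502 × 31.8632 = €590.27 thousand.

€590.27 thousand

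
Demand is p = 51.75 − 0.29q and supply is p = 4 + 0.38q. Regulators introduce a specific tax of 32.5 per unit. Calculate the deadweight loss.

788.25

Competitive equilibrium: 51.75 − 0.29q = 4 + 0.38q → q* = 71.2687, p* = 31.0821.
With the tax, the buyer price exceeds the seller price by 32.5: (51.75 − 0.29q) − (4 + 0.38q) = 32.5 → q' = 22.7612.
Δq = 71.2687 − 22.7612 = 48.5075; the wedge equals the tax, 32.5.
DWL = ½ × 48.5075 × 32.5 = 788.25.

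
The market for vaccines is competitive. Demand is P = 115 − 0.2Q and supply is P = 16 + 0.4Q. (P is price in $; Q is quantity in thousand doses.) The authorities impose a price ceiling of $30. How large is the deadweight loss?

Competitive equilibrium: 115 − 0.2Q = 16 + 0.4Q → Q* = 165, P* = 82.
At the ceiling P = 30, quantity supplied = (30 − 16)/0.4 = 35.
Willingness to pay at Q' = 35: 115 − 0.2·35 = 108.
ΔQ = 165 − 35 = 130; wedge = 108 − 30 = 78.
The triangle = ½ × 130 × 78 = $5070 thousand.

$5070 thousand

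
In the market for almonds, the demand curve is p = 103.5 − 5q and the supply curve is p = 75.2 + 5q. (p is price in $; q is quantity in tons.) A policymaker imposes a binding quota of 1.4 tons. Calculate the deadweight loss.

Competitive equilibrium: 103.5 − 5q = 75.2 + 5q → q* = 2.83, p* = 89.35.
At q = 1.4: demand price = 103.5 − 5·1.4 = 96.5; supply price = 75.2 + 5·1.4 = 82.2.
Δq = 2.83 − 1.4 = 1.43; wedge = 96.5 − 82.2 = 14.3.
Deadweight loss = ½ × 1.43 × 14.3 = $10.22.

$10.22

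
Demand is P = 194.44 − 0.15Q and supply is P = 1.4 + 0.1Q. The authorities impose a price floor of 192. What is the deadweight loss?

71421.84

Competitive equilibrium: 194.44 − 0.15Q = 1.4 + 0.1Q → Q* = 772.16, P* = 78.616.
At the floor P = 192, quantity demanded = (194.44 − 192)/0.15 = 16.26667.
Sellers' marginal cost at Q' = 16.26667: 1.4 + 0.1·16.26667 = 3.02667.
ΔQ = 772.16 − 16.26667 = 755.89333; wedge = 192 − 3.02667 = 188.97333.
Welfare loss = ½ × 755.89333 × 188.97333 = 71421.84.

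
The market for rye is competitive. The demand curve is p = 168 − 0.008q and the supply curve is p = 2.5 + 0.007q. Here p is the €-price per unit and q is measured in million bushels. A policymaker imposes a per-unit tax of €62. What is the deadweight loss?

€128133.33 million

Competitive equilibrium: 168 − 0.008q = 2.5 + 0.007q → q* = 11033.3333, p* = 79.7333.
With the tax, the buyer price exceeds the seller price by 62: (168 − 0.008q) − (2.5 + 0.007q) = 62 → q' = 6900.
Δq = 11033.3333 − 6900 = 4133.3333; the wedge equals the tax, 62.
Welfare loss = ½ × 4133.3333 × 62 = €128133.33 million.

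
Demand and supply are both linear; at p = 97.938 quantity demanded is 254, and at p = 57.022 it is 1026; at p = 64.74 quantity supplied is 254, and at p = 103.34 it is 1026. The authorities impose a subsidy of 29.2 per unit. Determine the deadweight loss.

4139.03

Demand slope = (57.022 − 97.938)/(1026 − 254) = −0.053, so p = 111.4 − 0.053q.
Supply slope = (103.34 − 64.74)/(1026 − 254) = 0.05, so p = 52.04 + 0.05q.
Competitive equilibrium: 111.4 − 0.053q = 52.04 + 0.05q → q* = 576.3107, p* = 80.8555.
The subsidy lowers effective supply by 29.2: p = 22.84 + 0.05q.
New quantity: 111.4 − 0.053q = 22.84 + 0.05q → q' = 859.8058.
Overproduction Δq = 859.8058 − 576.3107 = 283.4951; wedge = subsidy = 29.2.
Welfare loss = ½ × 283.4951 × 29.2 = 4139.03.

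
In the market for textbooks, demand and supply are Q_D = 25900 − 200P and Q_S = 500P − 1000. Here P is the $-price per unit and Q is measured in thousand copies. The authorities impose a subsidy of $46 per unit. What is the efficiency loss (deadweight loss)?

$151142.86 thousand

In inverse form: demand P = 129.5 − 0.005Q, supply P = 2 + 0.002Q.
Competitive equilibrium: 129.5 − 0.005Q = 2 + 0.002Q → Q* = 18214.2857, P* = 38.4286.
The subsidy lowers effective supply by 46: P = 0.002Q − 44.
New quantity: 129.5 − 0.005Q = 0.002Q − 44 → Q' = 24785.7143.
Overproduction ΔQ = 24785.7143 − 18214.2857 = 6571.4286; wedge = subsidy = 46.
Deadweight loss = ½ × 6571.4286 × 46 = $151142.86 thousand.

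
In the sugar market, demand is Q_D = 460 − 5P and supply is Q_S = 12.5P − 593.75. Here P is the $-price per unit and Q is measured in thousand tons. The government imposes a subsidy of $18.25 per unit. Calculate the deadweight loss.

In inverse form: demand P = 92 − 0.2Q, supply P = 47.5 + 0.08Q.
Competitive equilibrium: 92 − 0.2Q = 47.5 + 0.08Q → Q* = 158.9286, P* = 60.2143.
The subsidy lowers effective supply by 18.25: P = 29.25 + 0.08Q.
New quantity: 92 − 0.2Q = 29.25 + 0.08Q → Q' = 224.1071.
Overproduction ΔQ = 224.1071 − 158.9286 = 65.1785; wedge = subsidy = 18.25.
The triangle = ½ × 65.1785 × 18.25 = $594.75 thousand.

$594.75 thousand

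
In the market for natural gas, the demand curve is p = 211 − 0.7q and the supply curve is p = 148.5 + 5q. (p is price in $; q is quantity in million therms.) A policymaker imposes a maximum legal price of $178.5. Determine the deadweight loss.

$70.25 million

Competitive equilibrium: 211 − 0.7q = 148.5 + 5q → q* = 10.9649, p* = 203.3246.
At the ceiling p = 178.5, quantity supplied = (178.5 − 148.5)/5 = 6.
Willingness to pay at q' = 6: 211 − 0.7·6 = 206.8.
Δq = 10.9649 − 6 = 4.9649; wedge = 206.8 − 178.5 = 28.3.
Deadweight loss = ½ × 4.9649 × 28.3 = $70.25 million.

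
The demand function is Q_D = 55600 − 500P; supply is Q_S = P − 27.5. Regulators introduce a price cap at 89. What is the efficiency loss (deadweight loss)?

In inverse form: demand P = 111.2 − 0.002Q, supply P = 27.5 + Q.
Competitive equilibrium: 111.2 − 0.002Q = 27.5 + Q → Q* = 83.5329, P* = 111.0329.
At the ceiling P = 89, quantity supplied = (89 − 27.5)/1 = 61.5.
Willingness to pay at Q' = 61.5: 111.2 − 0.002·61.5 = 111.077.
ΔQ = 83.5329 − 61.5 = 22.0329; wedge = 111.077 − 89 = 22.077.
DWL = ½ × 22.0329 × 22.077 = 243.21.

243.21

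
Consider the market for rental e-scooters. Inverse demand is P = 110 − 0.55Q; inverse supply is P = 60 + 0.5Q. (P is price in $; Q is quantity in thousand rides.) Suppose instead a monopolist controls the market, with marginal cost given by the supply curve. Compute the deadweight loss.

Competitive equilibrium: 110 − 0.55Q = 60 + 0.5Q → Q* = 47.619, P* = 83.8095.
Marginal revenue: MR = 110 − 1.1Q. Set MR = MC: 110 − 1.1Q = 60 + 0.5Q → Q_m = 31.25.
Price P_m = 110 − 0.55·31.25 = 92.8125; MC(Q_m) = 60 + 0.5·31.25 = 75.625.
Competitive Q* = 47.619, so ΔQ = 16.369; wedge = 92.8125 − 75.625 = 17.1875.
The triangle = ½ × 16.369 × 17.1875 = $140.67 thousand.

$140.67 thousand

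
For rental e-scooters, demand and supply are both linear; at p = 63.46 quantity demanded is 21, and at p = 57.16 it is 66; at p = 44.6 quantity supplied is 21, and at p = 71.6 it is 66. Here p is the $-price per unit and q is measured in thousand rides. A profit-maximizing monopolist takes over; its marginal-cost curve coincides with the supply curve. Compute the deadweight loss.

Demand slope = (57.16 − 63.46)/(66 − 21) = −0.14, so p = 66.4 − 0.14q.
Supply slope = (71.6 − 44.6)/(66 − 21) = 0.6, so p = 32 + 0.6q.
Competitive equilibrium: 66.4 − 0.14q = 32 + 0.6q → q* = 46.4865, p* = 59.8919.
Marginal revenue: MR = 66.4 − 0.28q. Set MR = MC: 66.4 − 0.28q = 32 + 0.6q → q_m = 39.0909.
Price p_m = 66.4 − 0.14·39.0909 = 60.9273; MC(q_m) = 32 + 0.6·39.0909 = 55.4545.
Competitive q* = 46.4865, so Δq = 7.3956; wedge = 60.9273 − 55.4545 = 5.4728.
DWL = ½ × 7.3956 × 5.4728 = $20.24 thousand.

$20.24 thousand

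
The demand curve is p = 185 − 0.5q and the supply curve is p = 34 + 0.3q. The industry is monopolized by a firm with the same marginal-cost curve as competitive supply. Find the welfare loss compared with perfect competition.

2108.08

Competitive equilibrium: 185 − 0.5q = 34 + 0.3q → q* = 188.75, p* = 90.625.
Marginal revenue: MR = 185 − q. Set MR = MC: 185 − q = 34 + 0.3q → q_m = 116.1538.
Price p_m = 185 − 0.5·116.1538 = 126.9231; MC(q_m) = 34 + 0.3·116.1538 = 68.8461.
Competitive q* = 188.75, so Δq = 72.5962; wedge = 126.9231 − 68.8461 = 58.077.
Deadweight loss = ½ × 72.5962 × 58.077 = 2108.08.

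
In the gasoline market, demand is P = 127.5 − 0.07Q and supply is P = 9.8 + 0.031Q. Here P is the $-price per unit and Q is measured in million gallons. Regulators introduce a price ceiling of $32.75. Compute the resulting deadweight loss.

Competitive equilibrium: 127.5 − 0.07Q = 9.8 + 0.031Q → Q* = 1165.3465, P* = 45.9257.
At the ceiling P = 32.75, quantity supplied = (32.75 − 9.8)/0.031 = 740.3226.
Willingness to pay at Q' = 740.3226: 127.5 − 0.07·740.3226 = 75.6774.
ΔQ = 1165.3465 − 740.3226 = 425.0239; wedge = 75.6774 − 32.75 = 42.9274.
Welfare loss = ½ × 425.0239 × 42.9274 = $9122.59 million.

$9122.59 million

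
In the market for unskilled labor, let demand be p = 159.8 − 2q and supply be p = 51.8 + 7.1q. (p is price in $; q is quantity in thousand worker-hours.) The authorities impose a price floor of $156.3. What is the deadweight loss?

Competitive equilibrium: 159.8 − 2q = 51.8 + 7.1q → q* = 11.8681, p* = 136.0637.
At the floor p = 156.3, quantity demanded = (159.8 − 156.3)/2 = 1.75.
Sellers' marginal cost at q' = 1.75: 51.8 + 7.1·1.75 = 64.225.
Δq = 11.8681 − 1.75 = 10.1181; wedge = 156.3 − 64.225 = 92.075.
The triangle = ½ × 10.1181 × 92.075 = $465.81 thousand.

$465.81 thousand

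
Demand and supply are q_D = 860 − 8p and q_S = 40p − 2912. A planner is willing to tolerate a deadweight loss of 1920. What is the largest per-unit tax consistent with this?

In inverse form: demand p = 107.5 − 0.125q, supply p = 72.8 + 0.025q.
Competitive equilibrium: 107.5 − 0.125q = 72.8 + 0.025q → q* = 231.3333, p* = 78.5833.
A tax t gives Δq = t/0.15 and wedge t, so DWL = t²/0.3.
t²/0.3 = 1920 → t² = 576 → t = 24.

24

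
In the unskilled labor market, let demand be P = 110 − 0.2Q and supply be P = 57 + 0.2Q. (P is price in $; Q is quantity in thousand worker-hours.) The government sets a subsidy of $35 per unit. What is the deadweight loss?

Competitive equilibrium: 110 − 0.2Q = 57 + 0.2Q → Q* = 132.5, P* = 83.5.
The subsidy lowers effective supply by 35: P = 22 + 0.2Q.
New quantity: 110 − 0.2Q = 22 + 0.2Q → Q' = 220.
Overproduction ΔQ = 220 − 132.5 = 87.5; wedge = subsidy = 35.
DWL = ½ × 87.5 × 35 = $1531.25 thousand.

$1531.25 thousand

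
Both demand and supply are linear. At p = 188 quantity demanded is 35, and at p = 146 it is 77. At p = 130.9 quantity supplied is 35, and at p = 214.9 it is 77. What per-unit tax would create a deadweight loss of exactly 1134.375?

Demand slope = (146 − 188)/(77 − 35) = −1, so p = 223 − q.
Supply slope = (214.9 − 130.9)/(77 − 35) = 2, so p = 60.9 + 2q.
Competitive equilibrium: 223 − q = 60.9 + 2q → q* = 54.0333, p* = 168.9667.
A tax t gives Δq = t/3 and wedge t, so DWL = t²/6.
t²/6 = 1134.375 → t² = 6806.25 → t = 82.5.

82.5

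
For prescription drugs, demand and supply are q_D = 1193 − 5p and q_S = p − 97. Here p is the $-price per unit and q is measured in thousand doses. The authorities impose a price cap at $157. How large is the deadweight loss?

$2018.40 thousand

In inverse form: demand p = 238.6 − 0.2q, supply p = 97 + q.
Competitive equilibrium: 238.6 − 0.2q = 97 + q → q* = 118, p* = 215.
At the ceiling p = 157, quantity supplied = (157 − 97)/1 = 60.
Willingness to pay at q' = 60: 238.6 − 0.2·60 = 226.6.
Δq = 118 − 60 = 58; wedge = 226.6 − 157 = 69.6.
The triangle = ½ × 58 × 69.6 = $2018.40 thousand.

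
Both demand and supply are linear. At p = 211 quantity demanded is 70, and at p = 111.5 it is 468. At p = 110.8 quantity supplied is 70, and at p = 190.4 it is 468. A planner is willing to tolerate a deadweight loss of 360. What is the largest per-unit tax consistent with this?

Demand slope = (111.5 − 211)/(468 − 70) = −0.25, so p = 228.5 − 0.25q.
Supply slope = (190.4 − 110.8)/(468 − 70) = 0.2, so p = 96.8 + 0.2q.
Competitive equilibrium: 228.5 − 0.25q = 96.8 + 0.2q → q* = 292.6667, p* = 155.3333.
A tax t gives Δq = t/0.45 and wedge t, so DWL = t²/0.9.
t²/0.9 = 360 → t² = 324 → t = 18.

18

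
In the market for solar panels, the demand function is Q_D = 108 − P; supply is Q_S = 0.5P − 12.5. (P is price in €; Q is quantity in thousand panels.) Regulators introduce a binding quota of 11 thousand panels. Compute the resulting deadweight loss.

In inverse form: demand P = 108 − Q, supply P = 25 + 2Q.
Competitive equilibrium: 108 − Q = 25 + 2Q → Q* = 27.6667, P* = 80.3333.
At Q = 11: demand price = 108 − 1·11 = 97; supply price = 25 + 2·11 = 47.
ΔQ = 27.6667 − 11 = 16.6667; wedge = 97 − 47 = 50.
DWL = ½ × 16.6667 × 50 = €416.67 thousand.

€416.67 thousand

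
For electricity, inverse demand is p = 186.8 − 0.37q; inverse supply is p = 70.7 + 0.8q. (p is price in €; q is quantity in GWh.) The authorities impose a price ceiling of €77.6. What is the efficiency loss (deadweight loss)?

Competitive equilibrium: 186.8 − 0.37q = 70.7 + 0.8q → q* = 99.23077, p* = 150.08462.
At the ceiling p = 77.6, quantity supplied = (77.6 − 70.7)/0.8 = 8.625.
Willingness to pay at q' = 8.625: 186.8 − 0.37·8.625 = 183.60875.
Δq = 99.23077 − 8.625 = 90.60577; wedge = 183.60875 − 77.6 = 106.00875.
Deadweight loss = ½ × 90.60577 × 106.00875 = €4802.50.

€4802.50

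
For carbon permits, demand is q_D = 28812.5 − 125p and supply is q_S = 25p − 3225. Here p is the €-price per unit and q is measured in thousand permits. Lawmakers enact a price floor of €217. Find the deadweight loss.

In inverse form: demand p = 230.5 − 0.008q, supply p = 129 + 0.04q.
Competitive equilibrium: 230.5 − 0.008q = 129 + 0.04q → q* = 2114.5833, p* = 213.5833.
At the floor p = 217, quantity demanded = (230.5 − 217)/0.008 = 1687.5.
Sellers' marginal cost at q' = 1687.5: 129 + 0.04·1687.5 = 196.5.
Δq = 2114.5833 − 1687.5 = 427.0833; wedge = 217 − 196.5 = 20.5.
Welfare loss = ½ × 427.0833 × 20.5 = €4377.60 thousand.

€4377.60 thousand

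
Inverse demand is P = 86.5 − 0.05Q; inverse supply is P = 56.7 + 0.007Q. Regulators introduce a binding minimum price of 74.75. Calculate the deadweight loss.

2360.74

Competitive equilibrium: 86.5 − 0.05Q = 56.7 + 0.007Q → Q* = 522.807, P* = 60.3596.
At the floor P = 74.75, quantity demanded = (86.5 − 74.75)/0.05 = 235.
Sellers' marginal cost at Q' = 235: 56.7 + 0.007·235 = 58.345.
ΔQ = 522.807 − 235 = 287.807; wedge = 74.75 − 58.345 = 16.405.
Deadweight loss = ½ × 287.807 × 16.405 = 2360.74.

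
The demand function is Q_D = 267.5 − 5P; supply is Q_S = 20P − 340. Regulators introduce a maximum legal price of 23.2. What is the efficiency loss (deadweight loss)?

60.50

In inverse form: demand P = 53.5 − 0.2Q, supply P = 17 + 0.05Q.
Competitive equilibrium: 53.5 − 0.2Q = 17 + 0.05Q → Q* = 146, P* = 24.3.
At the ceiling P = 23.2, quantity supplied = (23.2 − 17)/0.05 = 124.
Willingness to pay at Q' = 124: 53.5 − 0.2·124 = 28.7.
ΔQ = 146 − 124 = 22; wedge = 28.7 − 23.2 = 5.5.
DWL = ½ × 22 × 5.5 = 60.50.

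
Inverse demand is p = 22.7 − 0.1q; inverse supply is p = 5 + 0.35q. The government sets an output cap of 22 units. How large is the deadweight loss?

67.60

Competitive equilibrium: 22.7 − 0.1q = 5 + 0.35q → q* = 39.3333, p* = 18.7667.
At q = 22: demand price = 22.7 − 0.1·22 = 20.5; supply price = 5 + 0.35·22 = 12.7.
Δq = 39.3333 − 22 = 17.3333; wedge = 20.5 − 12.7 = 7.8.
Welfare loss = ½ × 17.3333 × 7.8 = 67.60.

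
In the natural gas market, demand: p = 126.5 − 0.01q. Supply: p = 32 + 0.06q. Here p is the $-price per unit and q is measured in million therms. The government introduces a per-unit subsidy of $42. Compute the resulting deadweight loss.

Competitive equilibrium: 126.5 − 0.01q = 32 + 0.06q → q* = 1350, p* = 113.
The subsidy lowers effective supply by 42: p = 0.06q − 10.
New quantity: 126.5 − 0.01q = 0.06q − 10 → q' = 1950.
Overproduction Δq = 1950 − 1350 = 600; wedge = subsidy = 42.
The triangle = ½ × 600 × 42 = $12600 million.

$12600 million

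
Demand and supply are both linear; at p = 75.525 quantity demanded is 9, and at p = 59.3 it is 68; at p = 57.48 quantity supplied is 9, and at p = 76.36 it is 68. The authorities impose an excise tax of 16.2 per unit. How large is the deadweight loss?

220.54

Demand slope = (59.3 − 75.525)/(68 − 9) = −0.275, so p = 78 − 0.275q.
Supply slope = (76.36 − 57.48)/(68 − 9) = 0.32, so p = 54.6 + 0.32q.
Competitive equilibrium: 78 − 0.275q = 54.6 + 0.32q → q* = 39.3277, p* = 67.1849.
With the tax, the buyer price exceeds the seller price by 16.2: (78 − 0.275q) − (54.6 + 0.32q) = 16.2 → q' = 12.1008.
Δq = 39.3277 − 12.1008 = 27.2269; the wedge equals the tax, 16.2.
DWL = ½ × 27.2269 × 16.2 = 220.54.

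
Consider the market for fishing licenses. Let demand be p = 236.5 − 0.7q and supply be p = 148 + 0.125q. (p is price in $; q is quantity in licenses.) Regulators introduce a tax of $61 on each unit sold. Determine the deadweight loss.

Competitive equilibrium: 236.5 − 0.7q = 148 + 0.125q → q* = 107.2727, p* = 161.4091.
With the tax, the buyer price exceeds the seller price by 61: (236.5 − 0.7q) − (148 + 0.125q) = 61 → q' = 33.3333.
Δq = 107.2727 − 33.3333 = 73.9394; the wedge equals the tax, 61.
DWL = ½ × 73.9394 × 61 = $2255.15.

$2255.15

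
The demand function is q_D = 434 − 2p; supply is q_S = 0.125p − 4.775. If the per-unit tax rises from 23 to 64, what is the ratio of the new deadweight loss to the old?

In inverse form: demand p = 217 − 0.5q, supply p = 38.2 + 8q.
Competitive equilibrium: 217 − 0.5q = 38.2 + 8q → q* = 21.0353, p* = 206.4824.
For a per-unit tax t: Δq = t/8.5, so DWL = ½·t·(t/8.5) = t²/17.
At t = 23: DWL = 31.118. At t = 64: DWL = 240.941.
Ratio = (64/23)² = 7.743.

7.743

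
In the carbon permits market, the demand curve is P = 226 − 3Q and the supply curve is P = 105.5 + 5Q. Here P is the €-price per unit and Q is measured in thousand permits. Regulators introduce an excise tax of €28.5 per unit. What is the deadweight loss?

Competitive equilibrium: 226 − 3Q = 105.5 + 5Q → Q* = 15.0625, P* = 180.8125.
With the tax, the buyer price exceeds the seller price by 28.5: (226 − 3Q) − (105.5 + 5Q) = 28.5 → Q' = 11.5.
ΔQ = 15.0625 − 11.5 = 3.5625; the wedge equals the tax, 28.5.
DWL = ½ × 3.5625 × 28.5 = €50.77 thousand.

€50.77 thousand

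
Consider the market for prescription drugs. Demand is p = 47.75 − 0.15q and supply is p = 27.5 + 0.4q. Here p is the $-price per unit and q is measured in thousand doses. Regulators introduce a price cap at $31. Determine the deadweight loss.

$216.65 thousand

Competitive equilibrium: 47.75 − 0.15q = 27.5 + 0.4q → q* = 36.8182, p* = 42.2273.
At the ceiling p = 31, quantity supplied = (31 − 27.5)/0.4 = 8.75.
Willingness to pay at q' = 8.75: 47.75 − 0.15·8.75 = 46.4375.
Δq = 36.8182 − 8.75 = 28.0682; wedge = 46.4375 − 31 = 15.4375.
The triangle = ½ × 28.0682 × 15.4375 = $216.65 thousand.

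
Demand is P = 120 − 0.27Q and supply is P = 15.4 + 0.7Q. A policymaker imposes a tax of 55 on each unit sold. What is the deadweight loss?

Competitive equilibrium: 120 − 0.27Q = 15.4 + 0.7Q → Q* = 107.8351, P* = 90.8845.
With the tax, the buyer price exceeds the seller price by 55: (120 − 0.27Q) − (15.4 + 0.7Q) = 55 → Q' = 51.134.
ΔQ = 107.8351 − 51.134 = 56.7011; the wedge equals the tax, 55.
DWL = ½ × 56.7011 × 55 = 1559.28.

1559.28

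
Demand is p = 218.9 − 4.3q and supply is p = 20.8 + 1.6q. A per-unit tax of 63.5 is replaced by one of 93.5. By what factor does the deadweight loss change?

2.168

Competitive equilibrium: 218.9 − 4.3q = 20.8 + 1.6q → q* = 33.5763, p* = 74.522.
For a per-unit tax t: Δq = t/5.9, so DWL = ½·t·(t/5.9) = t²/11.8.
At t = 63.5: DWL = 341.716. At t = 93.5: DWL = 740.869.
Ratio = (93.5/63.5)² = 2.168.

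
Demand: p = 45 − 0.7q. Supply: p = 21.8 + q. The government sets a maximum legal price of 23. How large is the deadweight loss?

Competitive equilibrium: 45 − 0.7q = 21.8 + q → q* = 13.6471, p* = 35.4471.
At the ceiling p = 23, quantity supplied = (23 − 21.8)/1 = 1.2.
Willingness to pay at q' = 1.2: 45 − 0.7·1.2 = 44.16.
Δq = 13.6471 − 1.2 = 12.4471; wedge = 44.16 − 23 = 21.16.
Welfare loss = ½ × 12.4471 × 21.16 = 131.69.

131.69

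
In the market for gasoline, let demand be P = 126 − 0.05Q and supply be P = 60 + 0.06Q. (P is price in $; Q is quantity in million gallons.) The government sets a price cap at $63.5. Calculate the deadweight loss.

$16137.15 million

Competitive equilibrium: 126 − 0.05Q = 60 + 0.06Q → Q* = 600, P* = 96.
At the ceiling P = 63.5, quantity supplied = (63.5 − 60)/0.06 = 58.33333.
Willingness to pay at Q' = 58.33333: 126 − 0.05·58.33333 = 123.08333.
ΔQ = 600 − 58.33333 = 541.66667; wedge = 123.08333 − 63.5 = 59.58333.
The triangle = ½ × 541.66667 × 59.58333 = $16137.15 million.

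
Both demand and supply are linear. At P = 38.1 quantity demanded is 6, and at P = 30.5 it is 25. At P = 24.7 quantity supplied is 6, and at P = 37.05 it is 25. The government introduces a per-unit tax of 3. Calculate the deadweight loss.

4.29

Demand slope = (30.5 − 38.1)/(25 − 6) = −0.4, so P = 40.5 − 0.4Q.
Supply slope = (37.05 − 24.7)/(25 − 6) = 0.65, so P = 20.8 + 0.65Q.
Competitive equilibrium: 40.5 − 0.4Q = 20.8 + 0.65Q → Q* = 18.7619, P* = 32.9952.
With the tax, the buyer price exceeds the seller price by 3: (40.5 − 0.4Q) − (20.8 + 0.65Q) = 3 → Q' = 15.9048.
ΔQ = 18.7619 − 15.9048 = 2.8571; the wedge equals the tax, 3.
Deadweight loss = ½ × 2.8571 × 3 = 4.29.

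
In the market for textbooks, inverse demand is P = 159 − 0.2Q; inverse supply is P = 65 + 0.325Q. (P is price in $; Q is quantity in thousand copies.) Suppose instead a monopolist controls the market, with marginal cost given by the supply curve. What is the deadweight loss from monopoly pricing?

$640.40 thousand

Competitive equilibrium: 159 − 0.2Q = 65 + 0.325Q → Q* = 179.0476, P* = 123.1905.
Marginal revenue: MR = 159 − 0.4Q. Set MR = MC: 159 − 0.4Q = 65 + 0.325Q → Q_m = 129.6552.
Price P_m = 159 − 0.2·129.6552 = 133.069; MC(Q_m) = 65 + 0.325·129.6552 = 107.1379.
Competitive Q* = 179.0476, so ΔQ = 49.3924; wedge = 133.069 − 107.1379 = 25.9311.
DWL = ½ × 49.3924 × 25.9311 = $640.40 thousand.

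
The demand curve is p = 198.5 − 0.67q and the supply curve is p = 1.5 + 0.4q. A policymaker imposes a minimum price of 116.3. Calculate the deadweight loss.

Competitive equilibrium: 198.5 − 0.67q = 1.5 + 0.4q → q* = 184.1121, p* = 75.1449.
At the floor p = 116.3, quantity demanded = (198.5 − 116.3)/0.67 = 122.6866.
Sellers' marginal cost at q' = 122.6866: 1.5 + 0.4·122.6866 = 50.5746.
Δq = 184.1121 − 122.6866 = 61.4255; wedge = 116.3 − 50.5746 = 65.7254.
Welfare loss = ½ × 61.4255 × 65.7254 = 2018.61.

2018.61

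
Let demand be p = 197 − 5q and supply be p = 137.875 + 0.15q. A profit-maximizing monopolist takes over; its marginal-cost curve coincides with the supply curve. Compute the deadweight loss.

Competitive equilibrium: 197 − 5q = 137.875 + 0.15q → q* = 11.4806, p* = 139.5971.
Marginal revenue: MR = 197 − 10q. Set MR = MC: 197 − 10q = 137.875 + 0.15q → q_m = 5.8251.
Price p_m = 197 − 5·5.8251 = 167.8745; MC(q_m) = 137.875 + 0.15·5.8251 = 138.7488.
Competitive q* = 11.4806, so Δq = 5.6555; wedge = 167.8745 − 138.7488 = 29.1257.
The triangle = ½ × 5.6555 × 29.1257 = 82.36.

82.36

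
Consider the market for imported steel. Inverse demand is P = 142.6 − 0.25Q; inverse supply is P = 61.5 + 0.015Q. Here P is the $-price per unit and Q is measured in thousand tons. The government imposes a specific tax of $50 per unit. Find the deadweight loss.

$4716.98 thousand

Competitive equilibrium: 142.6 − 0.25Q = 61.5 + 0.015Q → Q* = 306.0377, P* = 66.0906.
With the tax, the buyer price exceeds the seller price by 50: (142.6 − 0.25Q) − (61.5 + 0.015Q) = 50 → Q' = 117.3585.
ΔQ = 306.0377 − 117.3585 = 188.6792; the wedge equals the tax, 50.
Deadweight loss = ½ × 188.6792 × 50 = $4716.98 thousand.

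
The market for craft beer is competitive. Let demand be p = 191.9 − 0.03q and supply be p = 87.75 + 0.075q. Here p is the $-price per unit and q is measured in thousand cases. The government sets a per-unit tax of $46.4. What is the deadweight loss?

$10252.19 thousand

Competitive equilibrium: 191.9 − 0.03q = 87.75 + 0.075q → q* = 991.9048, p* = 162.1429.
With the tax, the buyer price exceeds the seller price by 46.4: (191.9 − 0.03q) − (87.75 + 0.075q) = 46.4 → q' = 550.
Δq = 991.9048 − 550 = 441.9048; the wedge equals the tax, 46.4.
DWL = ½ × 441.9048 × 46.4 = $10252.19 thousand.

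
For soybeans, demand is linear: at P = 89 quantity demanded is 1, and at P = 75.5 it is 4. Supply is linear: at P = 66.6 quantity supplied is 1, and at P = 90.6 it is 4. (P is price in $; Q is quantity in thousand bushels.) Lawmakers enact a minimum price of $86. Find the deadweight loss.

$7.91 thousand

Demand slope = (75.5 − 89)/(4 − 1) = −4.5, so P = 93.5 − 4.5Q.
Supply slope = (90.6 − 66.6)/(4 − 1) = 8, so P = 58.6 + 8Q.
Competitive equilibrium: 93.5 − 4.5Q = 58.6 + 8Q → Q* = 2.792, P* = 80.936.
At the floor P = 86, quantity demanded = (93.5 − 86)/4.5 = 1.6667.
Sellers' marginal cost at Q' = 1.6667: 58.6 + 8·1.6667 = 71.9336.
ΔQ = 2.792 − 1.6667 = 1.1253; wedge = 86 − 71.9336 = 14.0664.
The triangle = ½ × 1.1253 × 14.0664 = $7.91 thousand.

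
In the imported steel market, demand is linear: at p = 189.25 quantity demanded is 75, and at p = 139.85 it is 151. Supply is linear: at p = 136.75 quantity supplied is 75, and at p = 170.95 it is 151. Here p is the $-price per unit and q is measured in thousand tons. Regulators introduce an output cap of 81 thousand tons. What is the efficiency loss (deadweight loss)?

$957.64 thousand

Demand slope = (139.85 − 189.25)/(151 − 75) = −0.65, so p = 238 − 0.65q.
Supply slope = (170.95 − 136.75)/(151 − 75) = 0.45, so p = 103 + 0.45q.
Competitive equilibrium: 238 − 0.65q = 103 + 0.45q → q* = 122.7273, p* = 158.2273.
At q = 81: demand price = 238 − 0.65·81 = 185.35; supply price = 103 + 0.45·81 = 139.45.
Δq = 122.7273 − 81 = 41.7273; wedge = 185.35 − 139.45 = 45.9.
The triangle = ½ × 41.7273 × 45.9 = $957.64 thousand.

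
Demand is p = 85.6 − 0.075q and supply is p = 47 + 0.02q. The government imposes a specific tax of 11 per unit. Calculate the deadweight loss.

Competitive equilibrium: 85.6 − 0.075q = 47 + 0.02q → q* = 406.3158, p* = 55.1263.
With the tax, the buyer price exceeds the seller price by 11: (85.6 − 0.075q) − (47 + 0.02q) = 11 → q' = 290.5263.
Δq = 406.3158 − 290.5263 = 115.7895; the wedge equals the tax, 11.
The triangle = ½ × 115.7895 × 11 = 636.84.

636.84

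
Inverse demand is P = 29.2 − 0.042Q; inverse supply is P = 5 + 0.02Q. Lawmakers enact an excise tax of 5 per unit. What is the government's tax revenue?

1548.39

Competitive equilibrium: 29.2 − 0.042Q = 5 + 0.02Q → Q* = 390.3226, P* = 12.8065.
With the tax, the buyer price exceeds the seller price by 5: (29.2 − 0.042Q) − (5 + 0.02Q) = 5 → Q' = 309.6774.
Tax revenue = 5 × 309.6774 = 1548.39.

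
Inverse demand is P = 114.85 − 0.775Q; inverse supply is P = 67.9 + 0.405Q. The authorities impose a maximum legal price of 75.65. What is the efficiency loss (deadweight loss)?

251.65

Competitive equilibrium: 114.85 − 0.775Q = 67.9 + 0.405Q → Q* = 39.7881, P* = 84.0142.
At the ceiling P = 75.65, quantity supplied = (75.65 − 67.9)/0.405 = 19.1358.
Willingness to pay at Q' = 19.1358: 114.85 − 0.775·19.1358 = 100.0198.
ΔQ = 39.7881 − 19.1358 = 20.6523; wedge = 100.0198 − 75.65 = 24.3698.
Deadweight loss = ½ × 20.6523 × 24.3698 = 251.65.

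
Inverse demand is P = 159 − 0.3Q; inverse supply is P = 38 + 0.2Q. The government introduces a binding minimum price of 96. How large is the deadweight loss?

256

Competitive equilibrium: 159 − 0.3Q = 38 + 0.2Q → Q* = 242, P* = 86.4.
At the floor P = 96, quantity demanded = (159 − 96)/0.3 = 210.
Sellers' marginal cost at Q' = 210: 38 + 0.2·210 = 80.
ΔQ = 242 − 210 = 32; wedge = 96 − 80 = 16.
The triangle = ½ × 32 × 16 = 256.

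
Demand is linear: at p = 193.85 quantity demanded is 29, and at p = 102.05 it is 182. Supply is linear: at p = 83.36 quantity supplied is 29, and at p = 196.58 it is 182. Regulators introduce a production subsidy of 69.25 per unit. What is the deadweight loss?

1789.39

Demand slope = (102.05 − 193.85)/(182 − 29) = −0.6, so p = 211.25 − 0.6q.
Supply slope = (196.58 − 83.36)/(182 − 29) = 0.74, so p = 61.9 + 0.74q.
Competitive equilibrium: 211.25 − 0.6q = 61.9 + 0.74q → q* = 111.4552, p* = 144.3769.
The subsidy lowers effective supply by 69.25: p = 0.74q − 7.35.
New quantity: 211.25 − 0.6q = 0.74q − 7.35 → q' = 163.1343.
Overproduction Δq = 163.1343 − 111.4552 = 51.6791; wedge = subsidy = 69.25.
Welfare loss = ½ × 51.6791 × 69.25 = 1789.39.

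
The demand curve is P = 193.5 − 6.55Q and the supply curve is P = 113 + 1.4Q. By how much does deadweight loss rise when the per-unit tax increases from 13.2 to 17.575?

Competitive equilibrium: 193.5 − 6.55Q = 113 + 1.4Q → Q* = 10.1258, P* = 127.1761.
For a per-unit tax t: ΔQ = t/7.95, so DWL = ½·t·(t/7.95) = t²/15.9.
At t = 13.2: DWL = 10.958. At t = 17.575: DWL = 19.426.
Increase = 19.426 − 10.958 = 8.47.

8.47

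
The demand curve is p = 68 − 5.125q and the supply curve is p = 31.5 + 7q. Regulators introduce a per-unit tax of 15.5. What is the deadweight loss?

9.91

Competitive equilibrium: 68 − 5.125q = 31.5 + 7q → q* = 3.0103, p* = 52.5722.
With the tax, the buyer price exceeds the seller price by 15.5: (68 − 5.125q) − (31.5 + 7q) = 15.5 → q' = 1.732.
Δq = 3.0103 − 1.732 = 1.2783; the wedge equals the tax, 15.5.
DWL = ½ × 1.2783 × 15.5 = 9.91.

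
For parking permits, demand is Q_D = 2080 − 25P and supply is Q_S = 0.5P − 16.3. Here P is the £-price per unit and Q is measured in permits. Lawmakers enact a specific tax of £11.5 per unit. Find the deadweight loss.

In inverse form: demand P = 83.2 − 0.04Q, supply P = 32.6 + 2Q.
Competitive equilibrium: 83.2 − 0.04Q = 32.6 + 2Q → Q* = 24.8039, P* = 82.2078.
With the tax, the buyer price exceeds the seller price by 11.5: (83.2 − 0.04Q) − (32.6 + 2Q) = 11.5 → Q' = 19.1667.
ΔQ = 24.8039 − 19.1667 = 5.6372; the wedge equals the tax, 11.5.
The triangle = ½ × 5.6372 × 11.5 = £32.41.

£32.41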